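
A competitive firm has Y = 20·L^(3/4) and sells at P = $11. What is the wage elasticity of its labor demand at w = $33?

MP_L = (3/4)·20·L^(-1/4), so P·MP_L = w gives 165·L^(-1/4) = w.
Solving, L(w) = (165/w)^(4). This is a constant-elasticity form: L ∝ w^(−4), so ε = −4.

ε = -4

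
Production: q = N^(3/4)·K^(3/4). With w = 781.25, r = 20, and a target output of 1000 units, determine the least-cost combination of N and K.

Cost minimization requires the marginal rate of technical substitution to equal the input-price ratio: MP_N/MP_K = w/r.
Here MP_N/MP_K = (3/4)·(K/N)/(3/4) = (K/N). Setting this equal to 781.25/20 = 39.0625 gives K = 39.0625N.
Substituting into q = 1000: N^(3/4)·(39.0625N)^(3/4) = 1000.
Solving, N = 16 and K = 625.

N* = 16, K* = 625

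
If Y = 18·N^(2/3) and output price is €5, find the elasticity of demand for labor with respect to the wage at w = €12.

MP_N = (2/3)·18·N^(-1/3), so P·MP_N = w gives 60·N^(-1/3) = w.
Solving, N(w) = (60/w)^(3). This is a constant-elasticity form: N ∝ w^(−3), so ε = −3.

ε = -3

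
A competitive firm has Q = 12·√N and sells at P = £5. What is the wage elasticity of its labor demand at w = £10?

MP_N = (1/2)·12·N^(-1/2), so P·MP_N = w gives 30·N^(-1/2) = w.
Solving, N(w) = (30/w)^(2). This is a constant-elasticity form: N ∝ w^(−2), so ε = −2.

ε = -2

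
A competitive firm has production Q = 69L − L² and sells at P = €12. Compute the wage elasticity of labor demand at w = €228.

ε = -0.38

From P·MP_L = w with MP_L = 69 − 2L, labor demand is L(w) = (69 − w/12)/2.
dL/dw = −1/(24) = -1/24.
At w = 228, L = 25, so ε = (dL/dw)·(w/L) = (-1/24)·(228/25) = -0.38.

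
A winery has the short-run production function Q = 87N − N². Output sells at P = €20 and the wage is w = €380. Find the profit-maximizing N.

The marginal product of N is MP_N = 87 − 2N.
A price-taking firm hires until the value of the marginal product equals the wage: P·MP_N = w, so 20·(87 − 2N) = 380.
Then 87 − 2N = 19, giving N = 34.

N* = 34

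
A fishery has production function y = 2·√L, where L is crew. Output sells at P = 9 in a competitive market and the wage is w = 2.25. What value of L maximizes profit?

L* = 16

MP_L = (1/2)·2·L^(-1/2) = L^(-1/2).
Profit maximization for a price taker requires P·MP_L = w: 9·L^(-1/2) = 2.25.
So L^(-1/2) = 0.25, which gives L = 16.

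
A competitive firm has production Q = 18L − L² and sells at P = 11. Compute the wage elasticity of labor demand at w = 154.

ε = -3.5

From P·MP_L = w with MP_L = 18 − 2L, labor demand is L(w) = (18 − w/11)/2.
dL/dw = −1/(22) = -1/22.
At w = 154, L = 2, so ε = (dL/dw)·(w/L) = (-1/22)·(154/2) = -3.5.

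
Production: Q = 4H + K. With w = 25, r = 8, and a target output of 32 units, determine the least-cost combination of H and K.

H* = 8, K* = 0

The inputs are perfect substitutes, so the firm uses whichever has the lower cost per unit of output.
Cost per unit of output via H is 6.25; via K it is 8. H is cheaper.
Producing Q = 32 with H alone: H = 8, K = 0.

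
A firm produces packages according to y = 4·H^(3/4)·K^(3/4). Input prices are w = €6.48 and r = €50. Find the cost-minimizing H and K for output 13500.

Cost minimization requires the marginal rate of technical substitution to equal the input-price ratio: MP_H/MP_K = w/r.
Here MP_H/MP_K = (3/4)·(K/H)/(3/4) = (K/H). Setting this equal to 6.48/50 = 0.1296 gives K = 0.1296H.
Substituting into y = 13500: 4·H^(3/4)·(0.1296H)^(3/4) = 13500.
Solving, H = 625 and K = 81.

H* = 625, K* = 81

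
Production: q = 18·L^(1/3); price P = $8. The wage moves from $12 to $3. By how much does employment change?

ΔL = 56

From P·MP_L = w with MP_L = 6·L^(-2/3), the labor demand is L(w) = (48/w)^(3/2).
At w = 12: L = 8. At w = 3: L = 64.
ΔL = 64 − 8 = 56.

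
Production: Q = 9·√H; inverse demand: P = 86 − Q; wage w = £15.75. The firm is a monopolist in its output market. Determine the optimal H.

Marginal revenue from the inverse demand is MR = 86 − 2Q.
The marginal product is MP_H = 4.5·H^(-1/2).
A monopolist hires until marginal revenue product equals the wage: MR·MP_H = w.
At H, Q = 9·√H. Substituting and solving: (86 − 18·√H)·4.5·H^(-1/2) = 15.75 gives H = 16.

H* = 16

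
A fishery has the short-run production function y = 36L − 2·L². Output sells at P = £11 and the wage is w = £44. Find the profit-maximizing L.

L* = 8

The marginal product of L is MP_L = 36 − 4L.
A price-taking firm hires until the value of the marginal product equals the wage: P·MP_L = w, so 11·(36 − 4L) = 44.
Then 36 − 4L = 4, giving L = 8.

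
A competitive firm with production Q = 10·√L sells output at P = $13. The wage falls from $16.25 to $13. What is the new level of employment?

L* = 25

From P·MP_L = w with MP_L = 5·L^(-1/2), the labor demand is L(w) = (65/w)^(2).
At w = 16.25: L = 16. At w = 13: L = 25.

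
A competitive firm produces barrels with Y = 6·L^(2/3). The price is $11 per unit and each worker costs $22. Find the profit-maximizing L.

L* = 8

MP_L = (2/3)·6·L^(-1/3) = 4·L^(-1/3).
Profit maximization for a price taker requires P·MP_L = w: 11·4·L^(-1/3) = 22.
So L^(-1/3) = 0.5, which gives L = 8.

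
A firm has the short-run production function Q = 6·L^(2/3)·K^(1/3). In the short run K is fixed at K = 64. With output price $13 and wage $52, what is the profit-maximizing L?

With K = 64, MP_L = (2/3)·6·L^(-1/3)·64^(1/3) = 16·L^(-1/3).
Profit maximization for a price taker requires P·MP_L = w: 13·16·L^(-1/3) = 52.
So L^(-1/3) = 0.25, which gives L = 64.

L* = 64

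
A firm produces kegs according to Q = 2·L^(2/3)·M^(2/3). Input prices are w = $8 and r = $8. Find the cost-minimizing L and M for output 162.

L* = 27, M* = 27

Cost minimization requires the marginal rate of technical substitution to equal the input-price ratio: MP_L/MP_M = w/r.
Here MP_L/MP_M = (2/3)·(M/L)/(2/3) = (M/L). Setting this equal to 8/8 = 1 gives M = L.
Substituting into Q = 162: 2·L^(2/3)·(L)^(2/3) = 162.
Solving, L = 27 and M = 27.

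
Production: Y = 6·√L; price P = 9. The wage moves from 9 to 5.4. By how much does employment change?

From P·MP_L = w with MP_L = 3·L^(-1/2), the labor demand is L(w) = (27/w)^(2).
At w = 9: L = 9. At w = 5.4: L = 25.
ΔL = 25 − 9 = 16.

ΔL = 16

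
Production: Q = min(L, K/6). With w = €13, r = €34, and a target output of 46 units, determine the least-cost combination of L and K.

L* = 46, K* = 276

With a fixed-proportions technology, the cost-minimizing bundle uses no slack in either input: L = K/6 = Q.
So L = 46 and K = 6·46 = 276.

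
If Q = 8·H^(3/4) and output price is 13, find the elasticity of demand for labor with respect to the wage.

MP_H = (3/4)·8·H^(-1/4), so P·MP_H = w gives 78·H^(-1/4) = w.
Solving, H(w) = (78/w)^(4). This is a constant-elasticity form: H ∝ w^(−4), so ε = −4.

ε = -4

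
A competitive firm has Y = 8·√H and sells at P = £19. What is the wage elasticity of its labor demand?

MP_H = (1/2)·8·H^(-1/2), so P·MP_H = w gives 76·H^(-1/2) = w.
Solving, H(w) = (76/w)^(2). This is a constant-elasticity form: H ∝ w^(−2), so ε = −2.

ε = -2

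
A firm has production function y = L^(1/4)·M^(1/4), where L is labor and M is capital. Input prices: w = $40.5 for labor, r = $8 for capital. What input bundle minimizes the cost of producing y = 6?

Cost minimization requires the marginal rate of technical substitution to equal the input-price ratio: MP_L/MP_M = w/r.
Here MP_L/MP_M = (1/4)·(M/L)/(1/4) = (M/L). Setting this equal to 40.5/8 = 5.0625 gives M = 5.0625L.
Substituting into y = 6: L^(1/4)·(5.0625L)^(1/4) = 6.
Solving, L = 16 and M = 81.

L* = 16, M* = 81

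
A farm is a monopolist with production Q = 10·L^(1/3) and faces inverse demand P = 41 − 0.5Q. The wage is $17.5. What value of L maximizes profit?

Marginal revenue from the inverse demand is MR = 41 − Q.
The marginal product is MP_L = (10/3)·L^(-2/3).
A monopolist hires until marginal revenue product equals the wage: MR·MP_L = w.
At L, Q = 10·L^(1/3). Substituting and solving: (41 − 10·L^(1/3))·(10/3)·L^(-2/3) = 17.5 gives L = 8.

L* = 8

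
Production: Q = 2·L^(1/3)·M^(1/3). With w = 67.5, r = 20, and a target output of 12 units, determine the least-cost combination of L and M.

L* = 8, M* = 27

Cost minimization requires the marginal rate of technical substitution to equal the input-price ratio: MP_L/MP_M = w/r.
Here MP_L/MP_M = (1/3)·(M/L)/(1/3) = (M/L). Setting this equal to 67.5/20 = 3.375 gives M = 3.375L.
Substituting into Q = 12: 2·L^(1/3)·(3.375L)^(1/3) = 12.
Solving, L = 8 and M = 27.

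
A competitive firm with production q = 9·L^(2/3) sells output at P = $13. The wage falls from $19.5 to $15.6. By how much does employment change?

ΔL = 61

From P·MP_L = w with MP_L = 6·L^(-1/3), the labor demand is L(w) = (78/w)^(3).
At w = 19.5: L = 64. At w = 15.6: L = 125.
ΔL = 125 − 64 = 61.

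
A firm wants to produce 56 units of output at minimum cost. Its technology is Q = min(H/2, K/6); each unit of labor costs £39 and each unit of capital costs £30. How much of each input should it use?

H* = 112, K* = 336

With a fixed-proportions technology, the cost-minimizing bundle uses no slack in either input: H/2 = K/6 = Q.
So H = 2·56 = 112 and K = 6·56 = 336.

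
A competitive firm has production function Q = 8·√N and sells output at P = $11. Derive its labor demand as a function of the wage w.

MP_N = (1/2)·8·N^(-1/2) = 4·N^(-1/2).
Setting P·MP_N = w: 44·N^(-1/2) = w.
Solving for N: N^(-1/2) = w/44, so N = (44/w)^(2).

N(w) = 1936/w²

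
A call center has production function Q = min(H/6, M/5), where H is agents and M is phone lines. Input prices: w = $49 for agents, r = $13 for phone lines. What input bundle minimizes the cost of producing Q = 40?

With a fixed-proportions technology, the cost-minimizing bundle uses no slack in either input: H/6 = M/5 = Q.
So H = 6·40 = 240 and M = 5·40 = 200.

H* = 240, M* = 200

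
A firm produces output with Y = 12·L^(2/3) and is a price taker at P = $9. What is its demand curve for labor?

L(w) = 373248/w³

MP_L = (2/3)·12·L^(-1/3) = 8·L^(-1/3).
Setting P·MP_L = w: 72·L^(-1/3) = w.
Solving for L: L^(-1/3) = w/72, so L = (72/w)^(3).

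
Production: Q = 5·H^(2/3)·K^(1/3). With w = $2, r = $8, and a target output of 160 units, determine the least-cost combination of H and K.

H* = 64, K* = 8

Cost minimization requires the marginal rate of technical substitution to equal the input-price ratio: MP_H/MP_K = w/r.
Here MP_H/MP_K = (2/3)·(K/H)/(1/3) = 2·(K/H). Setting this equal to 2/8 = 0.25 gives K = 0.125H.
Substituting into Q = 160: 5·H^(2/3)·(0.125H)^(1/3) = 160.
Solving, H = 64 and K = 8.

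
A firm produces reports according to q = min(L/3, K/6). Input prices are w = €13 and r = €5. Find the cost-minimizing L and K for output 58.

L* = 174, K* = 348

With a fixed-proportions technology, the cost-minimizing bundle uses no slack in either input: L/3 = K/6 = q.
So L = 3·58 = 174 and K = 6·58 = 348.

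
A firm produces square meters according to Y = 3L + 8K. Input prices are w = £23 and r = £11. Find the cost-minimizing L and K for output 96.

The inputs are perfect substitutes, so the firm uses whichever has the lower cost per unit of output.
Cost per unit of output via L is w/3 = 23/3; via K it is r/8 = 1.375. K is cheaper.
Producing Y = 96 with K alone: L = 0, K = 12.

L* = 0, K* = 12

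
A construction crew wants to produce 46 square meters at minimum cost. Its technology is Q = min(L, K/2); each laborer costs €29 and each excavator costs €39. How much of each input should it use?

L* = 46, K* = 92

With a fixed-proportions technology, the cost-minimizing bundle uses no slack in either input: L = K/2 = Q.
So L = 46 and K = 2·46 = 92.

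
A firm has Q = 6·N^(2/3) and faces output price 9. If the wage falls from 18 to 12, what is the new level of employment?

From P·MP_N = w with MP_N = 4·N^(-1/3), the labor demand is N(w) = (36/w)^(3).
At w = 18: N = 8. At w = 12: N = 27.

N* = 27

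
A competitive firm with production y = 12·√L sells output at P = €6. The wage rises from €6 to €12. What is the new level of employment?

From P·MP_L = w with MP_L = 6·L^(-1/2), the labor demand is L(w) = (36/w)^(2).
At w = 6: L = 36. At w = 12: L = 9.

L* = 9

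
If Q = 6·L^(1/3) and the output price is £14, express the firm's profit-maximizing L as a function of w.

MP_L = (1/3)·6·L^(-2/3) = 2·L^(-2/3).
Setting P·MP_L = w: 28·L^(-2/3) = w.
Solving for L: L^(-2/3) = w/28, so L = (28/w)^(3/2).

L(w) = (28/w)^(3/2)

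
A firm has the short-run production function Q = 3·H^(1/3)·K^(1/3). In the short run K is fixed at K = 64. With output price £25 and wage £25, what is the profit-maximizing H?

H* = 8

With K = 64, MP_H = (1/3)·3·H^(-2/3)·64^(1/3) = 4·H^(-2/3).
Profit maximization for a price taker requires P·MP_H = w: 25·4·H^(-2/3) = 25.
So H^(-2/3) = 0.25, which gives H = 8.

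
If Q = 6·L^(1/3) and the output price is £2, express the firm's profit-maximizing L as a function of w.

L(w) = (4/w)^(3/2)

MP_L = (1/3)·6·L^(-2/3) = 2·L^(-2/3).
Setting P·MP_L = w: 4·L^(-2/3) = w.
Solving for L: L^(-2/3) = w/4, so L = (4/w)^(3/2).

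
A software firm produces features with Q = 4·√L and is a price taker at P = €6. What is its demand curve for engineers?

L(w) = 144/w²

MP_L = (1/2)·4·L^(-1/2) = 2·L^(-1/2).
Setting P·MP_L = w: 12·L^(-1/2) = w.
Solving for L: L^(-1/2) = w/12, so L = (12/w)^(2).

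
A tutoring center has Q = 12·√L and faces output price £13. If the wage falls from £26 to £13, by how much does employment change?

From P·MP_L = w with MP_L = 6·L^(-1/2), the labor demand is L(w) = (78/w)^(2).
At w = 26: L = 9. At w = 13: L = 36.
ΔL = 36 − 9 = 27.

ΔL = 27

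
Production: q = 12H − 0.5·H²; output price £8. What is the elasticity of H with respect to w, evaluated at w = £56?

ε = -1.4

From P·MP_H = w with MP_H = 12 − H, labor demand is H(w) = 12 − w/8.
dH/dw = −1/(8) = -0.125.
At w = 56, H = 5, so ε = (dH/dw)·(w/H) = (-0.125)·(56/5) = -1.4.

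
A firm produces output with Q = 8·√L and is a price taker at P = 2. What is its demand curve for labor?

MP_L = (1/2)·8·L^(-1/2) = 4·L^(-1/2).
Setting P·MP_L = w: 8·L^(-1/2) = w.
Solving for L: L^(-1/2) = w/8, so L = (8/w)^(2).

L(w) = 64/w²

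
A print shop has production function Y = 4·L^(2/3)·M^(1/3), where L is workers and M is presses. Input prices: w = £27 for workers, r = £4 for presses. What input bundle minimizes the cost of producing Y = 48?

Cost minimization requires the marginal rate of technical substitution to equal the input-price ratio: MP_L/MP_M = w/r.
Here MP_L/MP_M = (2/3)·(M/L)/(1/3) = 2·(M/L). Setting this equal to 27/4 = 6.75 gives M = 3.375L.
Substituting into Y = 48: 4·L^(2/3)·(3.375L)^(1/3) = 48.
Solving, L = 8 and M = 27.

L* = 8, M* = 27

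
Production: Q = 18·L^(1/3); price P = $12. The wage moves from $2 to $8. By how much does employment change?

From P·MP_L = w with MP_L = 6·L^(-2/3), the labor demand is L(w) = (72/w)^(3/2).
At w = 2: L = 216. At w = 8: L = 27.
ΔL = 27 − 216 = -189.

ΔL = -189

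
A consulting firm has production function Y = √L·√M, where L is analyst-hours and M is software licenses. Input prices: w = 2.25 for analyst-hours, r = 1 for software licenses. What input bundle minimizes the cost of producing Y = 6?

Cost minimization requires the marginal rate of technical substitution to equal the input-price ratio: MP_L/MP_M = w/r.
Here MP_L/MP_M = (1/2)·(M/L)/(1/2) = (M/L). Setting this equal to 2.25/1 = 2.25 gives M = 2.25L.
Substituting into Y = 6: L^(1/2)·(2.25L)^(1/2) = 6.
Solving, L = 4 and M = 9.

L* = 4, M* = 9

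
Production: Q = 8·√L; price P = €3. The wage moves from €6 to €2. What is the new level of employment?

From P·MP_L = w with MP_L = 4·L^(-1/2), the labor demand is L(w) = (12/w)^(2).
At w = 6: L = 4. At w = 2: L = 36.

L* = 36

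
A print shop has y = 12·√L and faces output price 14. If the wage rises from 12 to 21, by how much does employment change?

ΔL = -33

From P·MP_L = w with MP_L = 6·L^(-1/2), the labor demand is L(w) = (84/w)^(2).
At w = 12: L = 49. At w = 21: L = 16.
ΔL = 16 − 49 = -33.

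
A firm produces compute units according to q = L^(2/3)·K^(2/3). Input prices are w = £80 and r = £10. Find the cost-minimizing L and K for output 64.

L* = 8, K* = 64

Cost minimization requires the marginal rate of technical substitution to equal the input-price ratio: MP_L/MP_K = w/r.
Here MP_L/MP_K = (2/3)·(K/L)/(2/3) = (K/L). Setting this equal to 80/10 = 8 gives K = 8L.
Substituting into q = 64: L^(2/3)·(8L)^(2/3) = 64.
Solving, L = 8 and K = 64.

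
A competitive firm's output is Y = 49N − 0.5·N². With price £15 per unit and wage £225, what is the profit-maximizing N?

N* = 34

The marginal product of N is MP_N = 49 − N.
A price-taking firm hires until the value of the marginal product equals the wage: P·MP_N = w, so 15·(49 − N) = 225.
Then 49 − N = 15, giving N = 34.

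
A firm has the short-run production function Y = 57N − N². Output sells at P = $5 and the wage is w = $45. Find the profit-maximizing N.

N* = 24

The marginal product of N is MP_N = 57 − 2N.
A price-taking firm hires until the value of the marginal product equals the wage: P·MP_N = w, so 5·(57 − 2N) = 45.
Then 57 − 2N = 9, giving N = 24.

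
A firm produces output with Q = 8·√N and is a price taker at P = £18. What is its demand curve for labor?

MP_N = (1/2)·8·N^(-1/2) = 4·N^(-1/2).
Setting P·MP_N = w: 72·N^(-1/2) = w.
Solving for N: N^(-1/2) = w/72, so N = (72/w)^(2).

N(w) = 5184/w²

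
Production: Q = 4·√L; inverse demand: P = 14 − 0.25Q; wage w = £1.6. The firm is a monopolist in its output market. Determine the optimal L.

L* = 25

Marginal revenue from the inverse demand is MR = 14 − 0.5Q.
The marginal product is MP_L = 2·L^(-1/2).
A monopolist hires until marginal revenue product equals the wage: MR·MP_L = w.
At L, Q = 4·√L. Substituting and solving: (14 − 2·√L)·2·L^(-1/2) = 1.6 gives L = 25.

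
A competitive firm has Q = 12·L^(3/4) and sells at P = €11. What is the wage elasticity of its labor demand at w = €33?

MP_L = (3/4)·12·L^(-1/4), so P·MP_L = w gives 99·L^(-1/4) = w.
Solving, L(w) = (99/w)^(4). This is a constant-elasticity form: L ∝ w^(−4), so ε = −4.

ε = -4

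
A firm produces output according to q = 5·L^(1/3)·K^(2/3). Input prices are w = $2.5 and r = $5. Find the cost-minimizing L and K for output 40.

Cost minimization requires the marginal rate of technical substitution to equal the input-price ratio: MP_L/MP_K = w/r.
Here MP_L/MP_K = (1/3)·(K/L)/(2/3) = 0.5·(K/L). Setting this equal to 2.5/5 = 0.5 gives K = L.
Substituting into q = 40: 5·L^(1/3)·(L)^(2/3) = 40.
Solving, L = 8 and K = 8.

L* = 8, K* = 8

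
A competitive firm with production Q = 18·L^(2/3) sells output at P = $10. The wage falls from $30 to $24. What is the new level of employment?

From P·MP_L = w with MP_L = 12·L^(-1/3), the labor demand is L(w) = (120/w)^(3).
At w = 30: L = 64. At w = 24: L = 125.

L* = 125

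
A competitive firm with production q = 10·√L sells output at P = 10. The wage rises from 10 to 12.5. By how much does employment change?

From P·MP_L = w with MP_L = 5·L^(-1/2), the labor demand is L(w) = (50/w)^(2).
At w = 10: L = 25. At w = 12.5: L = 16.
ΔL = 16 − 25 = -9.

ΔL = -9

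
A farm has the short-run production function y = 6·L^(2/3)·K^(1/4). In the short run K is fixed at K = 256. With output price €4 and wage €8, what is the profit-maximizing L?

With K = 256, MP_L = (2/3)·6·L^(-1/3)·256^(1/4) = 16·L^(-1/3).
Profit maximization for a price taker requires P·MP_L = w: 4·16·L^(-1/3) = 8.
So L^(-1/3) = 0.125, which gives L = 512.

L* = 512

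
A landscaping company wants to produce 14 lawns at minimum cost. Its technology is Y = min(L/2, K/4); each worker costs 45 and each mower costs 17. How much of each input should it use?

L* = 28, K* = 56

With a fixed-proportions technology, the cost-minimizing bundle uses no slack in either input: L/2 = K/4 = Y.
So L = 2·14 = 28 and K = 4·14 = 56.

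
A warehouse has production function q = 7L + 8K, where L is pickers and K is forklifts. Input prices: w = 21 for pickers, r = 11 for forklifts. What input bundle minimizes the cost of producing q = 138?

L* = 0, K* = 17.25

The inputs are perfect substitutes, so the firm uses whichever has the lower cost per unit of output.
Cost per unit of output via L is w/7 = 3; via K it is r/8 = 1.375. K is cheaper.
Producing q = 138 with K alone: L = 0, K = 17.25.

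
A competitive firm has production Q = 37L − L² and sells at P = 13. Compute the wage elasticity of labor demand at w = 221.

ε = -0.85

From P·MP_L = w with MP_L = 37 − 2L, labor demand is L(w) = (37 − w/13)/2.
dL/dw = −1/(26) = -1/26.
At w = 221, L = 10, so ε = (dL/dw)·(w/L) = (-1/26)·(221/10) = -0.85.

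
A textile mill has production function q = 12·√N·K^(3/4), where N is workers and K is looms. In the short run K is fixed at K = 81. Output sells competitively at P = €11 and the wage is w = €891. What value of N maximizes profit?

With K = 81, MP_N = (1/2)·12·N^(-1/2)·81^(3/4) = 162·N^(-1/2).
Profit maximization for a price taker requires P·MP_N = w: 11·162·N^(-1/2) = 891.
So N^(-1/2) = 0.5, which gives N = 4.

N* = 4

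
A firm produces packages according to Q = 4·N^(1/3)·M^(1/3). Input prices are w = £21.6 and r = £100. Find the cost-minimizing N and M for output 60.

N* = 125, M* = 27

Cost minimization requires the marginal rate of technical substitution to equal the input-price ratio: MP_N/MP_M = w/r.
Here MP_N/MP_M = (1/3)·(M/N)/(1/3) = (M/N). Setting this equal to 21.6/100 = 0.216 gives M = 0.216N.
Substituting into Q = 60: 4·N^(1/3)·(0.216N)^(1/3) = 60.
Solving, N = 125 and M = 27.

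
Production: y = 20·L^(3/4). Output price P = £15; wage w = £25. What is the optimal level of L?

MP_L = (3/4)·20·L^(-1/4) = 15·L^(-1/4).
Profit maximization for a price taker requires P·MP_L = w: 15·15·L^(-1/4) = 25.
So L^(-1/4) = 1/9, which gives L = 6561.

L* = 6561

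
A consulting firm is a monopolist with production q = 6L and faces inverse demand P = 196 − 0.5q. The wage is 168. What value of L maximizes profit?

L* = 28

Marginal revenue from the inverse demand is MR = 196 − q.
The marginal product is MP_L = 6.
A monopolist hires until marginal revenue product equals the wage: MR·MP_L = w.
(196 − 6L)·6 = 168, so L = 28.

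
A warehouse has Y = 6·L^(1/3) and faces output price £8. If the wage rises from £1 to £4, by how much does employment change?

ΔL = -56

From P·MP_L = w with MP_L = 2·L^(-2/3), the labor demand is L(w) = (16/w)^(3/2).
At w = 1: L = 64. At w = 4: L = 8.
ΔL = 8 − 64 = -56.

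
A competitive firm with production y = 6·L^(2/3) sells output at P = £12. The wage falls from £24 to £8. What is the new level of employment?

L* = 216

From P·MP_L = w with MP_L = 4·L^(-1/3), the labor demand is L(w) = (48/w)^(3).
At w = 24: L = 8. At w = 8: L = 216.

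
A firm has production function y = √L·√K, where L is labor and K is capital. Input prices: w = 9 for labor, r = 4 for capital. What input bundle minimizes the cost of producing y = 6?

L* = 4, K* = 9

Cost minimization requires the marginal rate of technical substitution to equal the input-price ratio: MP_L/MP_K = w/r.
Here MP_L/MP_K = (1/2)·(K/L)/(1/2) = (K/L). Setting this equal to 9/4 = 2.25 gives K = 2.25L.
Substituting into y = 6: L^(1/2)·(2.25L)^(1/2) = 6.
Solving, L = 4 and K = 9.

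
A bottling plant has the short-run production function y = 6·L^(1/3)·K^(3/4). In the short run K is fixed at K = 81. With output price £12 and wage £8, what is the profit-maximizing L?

L* = 729

With K = 81, MP_L = (1/3)·6·L^(-2/3)·81^(3/4) = 54·L^(-2/3).
Profit maximization for a price taker requires P·MP_L = w: 12·54·L^(-2/3) = 8.
So L^(-2/3) = 1/81, which gives L = 729.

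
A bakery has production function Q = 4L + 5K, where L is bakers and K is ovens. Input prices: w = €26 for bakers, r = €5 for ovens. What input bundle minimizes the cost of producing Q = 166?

L* = 0, K* = 33.2

The inputs are perfect substitutes, so the firm uses whichever has the lower cost per unit of output.
Cost per unit of output via L is w/4 = 6.5; via K it is r/5 = 1. K is cheaper.
Producing Q = 166 with K alone: L = 0, K = 33.2.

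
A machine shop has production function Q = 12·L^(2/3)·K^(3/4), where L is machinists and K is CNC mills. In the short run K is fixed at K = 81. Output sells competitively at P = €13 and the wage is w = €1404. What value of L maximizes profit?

L* = 8

With K = 81, MP_L = (2/3)·12·L^(-1/3)·81^(3/4) = 216·L^(-1/3).
Profit maximization for a price taker requires P·MP_L = w: 13·216·L^(-1/3) = 1404.
So L^(-1/3) = 0.5, which gives L = 8.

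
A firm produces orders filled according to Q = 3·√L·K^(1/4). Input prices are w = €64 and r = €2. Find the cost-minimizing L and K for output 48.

L* = 16, K* = 256

Cost minimization requires the marginal rate of technical substitution to equal the input-price ratio: MP_L/MP_K = w/r.
Here MP_L/MP_K = (1/2)·(K/L)/(1/4) = 2·(K/L). Setting this equal to 64/2 = 32 gives K = 16L.
Substituting into Q = 48: 3·L^(1/2)·(16L)^(1/4) = 48.
Solving, L = 16 and K = 256.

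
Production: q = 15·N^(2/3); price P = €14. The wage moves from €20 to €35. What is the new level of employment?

N* = 64

From P·MP_N = w with MP_N = 10·N^(-1/3), the labor demand is N(w) = (140/w)^(3).
At w = 20: N = 343. At w = 35: N = 64.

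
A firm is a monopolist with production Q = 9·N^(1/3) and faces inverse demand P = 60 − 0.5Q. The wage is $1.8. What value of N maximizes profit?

N* = 125

Marginal revenue from the inverse demand is MR = 60 − Q.
The marginal product is MP_N = 3·N^(-2/3).
A monopolist hires until marginal revenue product equals the wage: MR·MP_N = w.
At N, Q = 9·N^(1/3). Substituting and solving: (60 − 9·N^(1/3))·3·N^(-2/3) = 1.8 gives N = 125.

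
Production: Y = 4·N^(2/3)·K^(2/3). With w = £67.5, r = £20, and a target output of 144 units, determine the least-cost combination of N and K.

Cost minimization requires the marginal rate of technical substitution to equal the input-price ratio: MP_N/MP_K = w/r.
Here MP_N/MP_K = (2/3)·(K/N)/(2/3) = (K/N). Setting this equal to 67.5/20 = 3.375 gives K = 3.375N.
Substituting into Y = 144: 4·N^(2/3)·(3.375N)^(2/3) = 144.
Solving, N = 8 and K = 27.

N* = 8, K* = 27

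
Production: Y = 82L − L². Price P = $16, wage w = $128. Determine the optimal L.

L* = 37

The marginal product of L is MP_L = 82 − 2L.
A price-taking firm hires until the value of the marginal product equals the wage: P·MP_L = w, so 16·(82 − 2L) = 128.
Then 82 − 2L = 8, giving L = 37.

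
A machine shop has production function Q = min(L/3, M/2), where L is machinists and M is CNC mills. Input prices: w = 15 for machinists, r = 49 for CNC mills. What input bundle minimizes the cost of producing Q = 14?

With a fixed-proportions technology, the cost-minimizing bundle uses no slack in either input: L/3 = M/2 = Q.
So L = 3·14 = 42 and M = 2·14 = 28.

L* = 42, M* = 28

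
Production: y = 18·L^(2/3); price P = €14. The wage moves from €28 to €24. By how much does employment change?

ΔL = 127

From P·MP_L = w with MP_L = 12·L^(-1/3), the labor demand is L(w) = (168/w)^(3).
At w = 28: L = 216. At w = 24: L = 343.
ΔL = 343 − 216 = 127.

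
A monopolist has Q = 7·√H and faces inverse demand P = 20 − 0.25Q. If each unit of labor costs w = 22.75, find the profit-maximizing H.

Marginal revenue from the inverse demand is MR = 20 − 0.5Q.
The marginal product is MP_H = 3.5·H^(-1/2).
A monopolist hires until marginal revenue product equals the wage: MR·MP_H = w.
At H, Q = 7·√H. Substituting and solving: (20 − 3.5·√H)·3.5·H^(-1/2) = 22.75 gives H = 4.

H* = 4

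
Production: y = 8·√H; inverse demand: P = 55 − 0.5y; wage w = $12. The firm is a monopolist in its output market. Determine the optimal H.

H* = 25

Marginal revenue from the inverse demand is MR = 55 − y.
The marginal product is MP_H = 4·H^(-1/2).
A monopolist hires until marginal revenue product equals the wage: MR·MP_H = w.
At H, y = 8·√H. Substituting and solving: (55 − 8·√H)·4·H^(-1/2) = 12 gives H = 25.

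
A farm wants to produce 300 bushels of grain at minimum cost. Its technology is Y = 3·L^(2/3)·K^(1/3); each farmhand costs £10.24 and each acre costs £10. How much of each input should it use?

L* = 125, K* = 64

Cost minimization requires the marginal rate of technical substitution to equal the input-price ratio: MP_L/MP_K = w/r.
Here MP_L/MP_K = (2/3)·(K/L)/(1/3) = 2·(K/L). Setting this equal to 10.24/10 = 1.024 gives K = 0.512L.
Substituting into Y = 300: 3·L^(2/3)·(0.512L)^(1/3) = 300.
Solving, L = 125 and K = 64.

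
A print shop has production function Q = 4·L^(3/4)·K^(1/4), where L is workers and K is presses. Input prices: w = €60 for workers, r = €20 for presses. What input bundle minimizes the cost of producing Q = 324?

L* = 81, K* = 81

Cost minimization requires the marginal rate of technical substitution to equal the input-price ratio: MP_L/MP_K = w/r.
Here MP_L/MP_K = (3/4)·(K/L)/(1/4) = 3·(K/L). Setting this equal to 60/20 = 3 gives K = L.
Substituting into Q = 324: 4·L^(3/4)·(L)^(1/4) = 324.
Solving, L = 81 and K = 81.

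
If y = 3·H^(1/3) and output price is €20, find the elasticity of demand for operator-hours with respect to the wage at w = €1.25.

ε = -1.5

MP_H = (1/3)·3·H^(-2/3), so P·MP_H = w gives 20·H^(-2/3) = w.
Solving, H(w) = (20/w)^(3/2). This is a constant-elasticity form: H ∝ w^(−3/2), so ε = −3/2.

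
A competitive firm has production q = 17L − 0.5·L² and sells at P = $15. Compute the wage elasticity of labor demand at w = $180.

ε = -2.4

From P·MP_L = w with MP_L = 17 − L, labor demand is L(w) = 17 − w/15.
dL/dw = −1/(15) = -1/15.
At w = 180, L = 5, so ε = (dL/dw)·(w/L) = (-1/15)·(180/5) = -2.4.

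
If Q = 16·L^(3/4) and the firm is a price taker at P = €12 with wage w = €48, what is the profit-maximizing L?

L* = 81

MP_L = (3/4)·16·L^(-1/4) = 12·L^(-1/4).
Profit maximization for a price taker requires P·MP_L = w: 12·12·L^(-1/4) = 48.
So L^(-1/4) = 1/3, which gives L = 81.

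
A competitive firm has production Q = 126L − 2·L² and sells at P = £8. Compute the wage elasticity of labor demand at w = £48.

From P·MP_L = w with MP_L = 126 − 4L, labor demand is L(w) = (126 − w/8)/4.
dL/dw = −1/(32) = -0.03125.
At w = 48, L = 30, so ε = (dL/dw)·(w/L) = (-0.03125)·(48/30) = -0.05.

ε = -0.05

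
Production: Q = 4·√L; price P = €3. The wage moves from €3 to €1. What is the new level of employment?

L* = 36

From P·MP_L = w with MP_L = 2·L^(-1/2), the labor demand is L(w) = (6/w)^(2).
At w = 3: L = 4. At w = 1: L = 36.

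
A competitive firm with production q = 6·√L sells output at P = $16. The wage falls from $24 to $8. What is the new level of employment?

From P·MP_L = w with MP_L = 3·L^(-1/2), the labor demand is L(w) = (48/w)^(2).
At w = 24: L = 4. At w = 8: L = 36.

L* = 36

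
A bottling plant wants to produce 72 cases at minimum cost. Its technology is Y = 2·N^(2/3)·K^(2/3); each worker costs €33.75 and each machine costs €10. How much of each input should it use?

Cost minimization requires the marginal rate of technical substitution to equal the input-price ratio: MP_N/MP_K = w/r.
Here MP_N/MP_K = (2/3)·(K/N)/(2/3) = (K/N). Setting this equal to 33.75/10 = 3.375 gives K = 3.375N.
Substituting into Y = 72: 2·N^(2/3)·(3.375N)^(2/3) = 72.
Solving, N = 8 and K = 27.

N* = 8, K* = 27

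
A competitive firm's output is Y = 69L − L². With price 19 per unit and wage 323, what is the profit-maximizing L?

L* = 26

The marginal product of L is MP_L = 69 − 2L.
A price-taking firm hires until the value of the marginal product equals the wage: P·MP_L = w, so 19·(69 − 2L) = 323.
Then 69 − 2L = 17, giving L = 26.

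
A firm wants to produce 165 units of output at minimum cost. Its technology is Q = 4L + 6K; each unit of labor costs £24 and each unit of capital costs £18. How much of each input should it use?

L* = 0, K* = 27.5

The inputs are perfect substitutes, so the firm uses whichever has the lower cost per unit of output.
Cost per unit of output via L is w/4 = 6; via K it is r/6 = 3. K is cheaper.
Producing Q = 165 with K alone: L = 0, K = 27.5.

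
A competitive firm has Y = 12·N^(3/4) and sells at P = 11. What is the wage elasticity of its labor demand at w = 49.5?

ε = -4

MP_N = (3/4)·12·N^(-1/4), so P·MP_N = w gives 99·N^(-1/4) = w.
Solving, N(w) = (99/w)^(4). This is a constant-elasticity form: N ∝ w^(−4), so ε = −4.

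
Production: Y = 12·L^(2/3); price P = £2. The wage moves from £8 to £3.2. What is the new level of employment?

From P·MP_L = w with MP_L = 8·L^(-1/3), the labor demand is L(w) = (16/w)^(3).
At w = 8: L = 8. At w = 3.2: L = 125.

L* = 125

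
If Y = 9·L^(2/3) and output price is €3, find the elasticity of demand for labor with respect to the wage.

ε = -3

MP_L = (2/3)·9·L^(-1/3), so P·MP_L = w gives 18·L^(-1/3) = w.
Solving, L(w) = (18/w)^(3). This is a constant-elasticity form: L ∝ w^(−3), so ε = −3.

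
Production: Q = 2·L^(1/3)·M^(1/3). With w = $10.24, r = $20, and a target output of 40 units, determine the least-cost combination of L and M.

L* = 125, M* = 64

Cost minimization requires the marginal rate of technical substitution to equal the input-price ratio: MP_L/MP_M = w/r.
Here MP_L/MP_M = (1/3)·(M/L)/(1/3) = (M/L). Setting this equal to 10.24/20 = 0.512 gives M = 0.512L.
Substituting into Q = 40: 2·L^(1/3)·(0.512L)^(1/3) = 40.
Solving, L = 125 and M = 64.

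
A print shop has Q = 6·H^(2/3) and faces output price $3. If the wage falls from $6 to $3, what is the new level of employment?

From P·MP_H = w with MP_H = 4·H^(-1/3), the labor demand is H(w) = (12/w)^(3).
At w = 6: H = 8. At w = 3: H = 64.

H* = 64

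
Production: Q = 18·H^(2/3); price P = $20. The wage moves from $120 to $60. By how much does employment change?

ΔH = 56

From P·MP_H = w with MP_H = 12·H^(-1/3), the labor demand is H(w) = (240/w)^(3).
At w = 120: H = 8. At w = 60: H = 64.
ΔH = 64 − 8 = 56.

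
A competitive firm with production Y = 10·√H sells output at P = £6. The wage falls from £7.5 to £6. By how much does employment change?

ΔH = 9

From P·MP_H = w with MP_H = 5·H^(-1/2), the labor demand is H(w) = (30/w)^(2).
At w = 7.5: H = 16. At w = 6: H = 25.
ΔH = 25 − 16 = 9.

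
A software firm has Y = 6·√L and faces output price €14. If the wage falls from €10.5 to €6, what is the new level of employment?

L* = 49

From P·MP_L = w with MP_L = 3·L^(-1/2), the labor demand is L(w) = (42/w)^(2).
At w = 10.5: L = 16. At w = 6: L = 49.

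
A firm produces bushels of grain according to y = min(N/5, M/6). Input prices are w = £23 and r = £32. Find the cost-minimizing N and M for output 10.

N* = 50, M* = 60

With a fixed-proportions technology, the cost-minimizing bundle uses no slack in either input: N/5 = M/6 = y.
So N = 5·10 = 50 and M = 6·10 = 60.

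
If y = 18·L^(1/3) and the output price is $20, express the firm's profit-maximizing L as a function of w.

MP_L = (1/3)·18·L^(-2/3) = 6·L^(-2/3).
Setting P·MP_L = w: 120·L^(-2/3) = w.
Solving for L: L^(-2/3) = w/120, so L = (120/w)^(3/2).

L(w) = (120/w)^(3/2)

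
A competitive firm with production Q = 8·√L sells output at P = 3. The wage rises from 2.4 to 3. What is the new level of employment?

From P·MP_L = w with MP_L = 4·L^(-1/2), the labor demand is L(w) = (12/w)^(2).
At w = 2.4: L = 25. At w = 3: L = 16.

L* = 16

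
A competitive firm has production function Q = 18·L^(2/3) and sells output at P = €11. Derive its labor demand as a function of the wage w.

MP_L = (2/3)·18·L^(-1/3) = 12·L^(-1/3).
Setting P·MP_L = w: 132·L^(-1/3) = w.
Solving for L: L^(-1/3) = w/132, so L = (132/w)^(3).

L(w) = 2299968/w³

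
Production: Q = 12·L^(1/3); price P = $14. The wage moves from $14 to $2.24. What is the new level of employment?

L* = 125

From P·MP_L = w with MP_L = 4·L^(-2/3), the labor demand is L(w) = (56/w)^(3/2).
At w = 14: L = 8. At w = 2.24: L = 125.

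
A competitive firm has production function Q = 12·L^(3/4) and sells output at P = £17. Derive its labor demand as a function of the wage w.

L(w) = (153/w)^(4)

MP_L = (3/4)·12·L^(-1/4) = 9·L^(-1/4).
Setting P·MP_L = w: 153·L^(-1/4) = w.
Solving for L: L^(-1/4) = w/153, so L = (153/w)^(4).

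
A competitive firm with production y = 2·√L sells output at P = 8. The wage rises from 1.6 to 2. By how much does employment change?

From P·MP_L = w with MP_L = L^(-1/2), the labor demand is L(w) = (8/w)^(2).
At w = 1.6: L = 25. At w = 2: L = 16.
ΔL = 16 − 25 = -9.

ΔL = -9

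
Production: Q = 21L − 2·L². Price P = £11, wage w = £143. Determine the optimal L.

The marginal product of L is MP_L = 21 − 4L.
A price-taking firm hires until the value of the marginal product equals the wage: P·MP_L = w, so 11·(21 − 4L) = 143.
Then 21 − 4L = 13, giving L = 2.

L* = 2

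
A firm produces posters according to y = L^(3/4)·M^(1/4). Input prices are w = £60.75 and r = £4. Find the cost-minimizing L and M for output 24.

Cost minimization requires the marginal rate of technical substitution to equal the input-price ratio: MP_L/MP_M = w/r.
Here MP_L/MP_M = (3/4)·(M/L)/(1/4) = 3·(M/L). Setting this equal to 60.75/4 = 15.1875 gives M = 5.0625L.
Substituting into y = 24: L^(3/4)·(5.0625L)^(1/4) = 24.
Solving, L = 16 and M = 81.

L* = 16, M* = 81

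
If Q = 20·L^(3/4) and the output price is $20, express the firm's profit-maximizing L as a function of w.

L(w) = (300/w)^(4)

MP_L = (3/4)·20·L^(-1/4) = 15·L^(-1/4).
Setting P·MP_L = w: 300·L^(-1/4) = w.
Solving for L: L^(-1/4) = w/300, so L = (300/w)^(4).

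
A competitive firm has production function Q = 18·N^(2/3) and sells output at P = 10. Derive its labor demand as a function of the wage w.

MP_N = (2/3)·18·N^(-1/3) = 12·N^(-1/3).
Setting P·MP_N = w: 120·N^(-1/3) = w.
Solving for N: N^(-1/3) = w/120, so N = (120/w)^(3).

N(w) = 1728000/w³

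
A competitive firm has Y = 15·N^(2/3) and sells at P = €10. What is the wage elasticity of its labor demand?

ε = -3

MP_N = (2/3)·15·N^(-1/3), so P·MP_N = w gives 100·N^(-1/3) = w.
Solving, N(w) = (100/w)^(3). This is a constant-elasticity form: N ∝ w^(−3), so ε = −3.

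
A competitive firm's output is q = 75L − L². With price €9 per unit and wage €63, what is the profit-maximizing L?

The marginal product of L is MP_L = 75 − 2L.
A price-taking firm hires until the value of the marginal product equals the wage: P·MP_L = w, so 9·(75 − 2L) = 63.
Then 75 − 2L = 7, giving L = 34.

L* = 34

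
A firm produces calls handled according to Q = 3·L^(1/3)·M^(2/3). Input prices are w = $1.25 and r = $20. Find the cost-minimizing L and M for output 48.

L* = 64, M* = 8

Cost minimization requires the marginal rate of technical substitution to equal the input-price ratio: MP_L/MP_M = w/r.
Here MP_L/MP_M = (1/3)·(M/L)/(2/3) = 0.5·(M/L). Setting this equal to 1.25/20 = 0.0625 gives M = 0.125L.
Substituting into Q = 48: 3·L^(1/3)·(0.125L)^(2/3) = 48.
Solving, L = 64 and M = 8.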